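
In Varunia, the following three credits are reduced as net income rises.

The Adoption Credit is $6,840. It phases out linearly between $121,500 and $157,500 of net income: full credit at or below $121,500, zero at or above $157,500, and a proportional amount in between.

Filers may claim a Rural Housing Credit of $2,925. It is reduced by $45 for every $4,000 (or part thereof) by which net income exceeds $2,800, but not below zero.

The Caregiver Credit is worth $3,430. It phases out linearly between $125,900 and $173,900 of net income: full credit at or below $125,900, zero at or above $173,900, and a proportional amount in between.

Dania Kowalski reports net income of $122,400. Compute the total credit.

Adoption Credit: $122,400 is $900 into a $36,000 phase-out range, leaving 35,100/36,000 of the credit: $6,840 × 35,100/36,000 = $6,669.
Rural Housing Credit: income exceeds $2,800 by $119,600, which is 30 full-or-partial $4,000 increments; reduction = 30 × $45 = $1,350, leaving $1,575.
Caregiver Credit: $122,400 is at or below the $125,900 threshold, so the full $3,430 applies.
Total: $6,669 + $1,575 + $3,430 = $11,674.

$11,674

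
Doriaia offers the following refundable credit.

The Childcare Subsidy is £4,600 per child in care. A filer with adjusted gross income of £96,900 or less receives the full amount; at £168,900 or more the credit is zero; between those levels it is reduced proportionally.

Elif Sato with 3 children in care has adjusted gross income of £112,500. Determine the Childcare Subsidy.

£10,810

Childcare Subsidy: base = 3 × £4,600 = £13,800. £112,500 is £15,600 into a £72,000 phase-out range, leaving 56,400/72,000 of the credit: £13,800 × 56,400/72,000 = £10,810.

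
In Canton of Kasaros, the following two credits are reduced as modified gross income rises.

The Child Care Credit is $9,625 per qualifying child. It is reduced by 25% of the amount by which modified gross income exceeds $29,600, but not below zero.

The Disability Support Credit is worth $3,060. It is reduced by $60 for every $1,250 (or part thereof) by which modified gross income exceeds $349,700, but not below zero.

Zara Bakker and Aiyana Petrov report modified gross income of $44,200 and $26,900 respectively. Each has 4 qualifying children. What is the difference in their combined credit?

Zara ($44,200): Child Care Credit: base = 4 × $9,625 = $38,500. 25% of the $14,600 excess over $29,600 is $3,650; credit = $38,500 − $3,650 = $34,850. Disability Support Credit: $44,200 is at or below the $349,700 threshold, so the full $3,060 applies. total $34,850 + $3,060 = $37,910
Aiyana ($26,900): Child Care Credit: base = 4 × $9,625 = $38,500. $26,900 is at or below the $29,600 threshold, so the full $38,500 applies. Disability Support Credit: $26,900 is at or below the $349,700 threshold, so the full $3,060 applies. total $38,500 + $3,060 = $41,560
Difference: |$37,910 − $41,560| = $3,650.

$3,650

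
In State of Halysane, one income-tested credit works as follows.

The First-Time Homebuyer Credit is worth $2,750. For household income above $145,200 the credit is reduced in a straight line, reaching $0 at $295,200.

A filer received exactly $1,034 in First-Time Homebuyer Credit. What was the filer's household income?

$1,034 is 1,034/2,750 of the full $2,750, so 1,716/2,750 of the $150,000 range has been used: income = $145,200 + $150,000 × 1,716/2,750 = $238,800.

$238,800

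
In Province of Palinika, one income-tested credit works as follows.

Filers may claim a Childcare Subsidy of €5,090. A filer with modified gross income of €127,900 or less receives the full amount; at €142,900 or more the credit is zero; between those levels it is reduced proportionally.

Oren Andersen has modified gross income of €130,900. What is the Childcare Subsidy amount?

Childcare Subsidy: €130,900 is €3,000 into a €15,000 phase-out range, leaving 12,000/15,000 of the credit: €5,090 × 12,000/15,000 = €4,072.

€4,072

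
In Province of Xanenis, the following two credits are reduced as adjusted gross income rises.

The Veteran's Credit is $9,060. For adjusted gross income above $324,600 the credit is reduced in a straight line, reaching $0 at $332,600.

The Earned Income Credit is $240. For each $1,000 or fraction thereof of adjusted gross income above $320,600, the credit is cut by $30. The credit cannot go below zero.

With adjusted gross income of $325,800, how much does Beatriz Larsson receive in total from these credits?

$7,761

Veteran's Credit: $325,800 is $1,200 into a $8,000 phase-out range, leaving 6,800/8,000 of the credit: $9,060 × 6,800/8,000 = $7,701.
Earned Income Credit: income exceeds $320,600 by $5,200, which is 6 full-or-partial $1,000 increments; reduction = 6 × $30 = $180, leaving $60.
Total: $7,701 + $60 = $7,761.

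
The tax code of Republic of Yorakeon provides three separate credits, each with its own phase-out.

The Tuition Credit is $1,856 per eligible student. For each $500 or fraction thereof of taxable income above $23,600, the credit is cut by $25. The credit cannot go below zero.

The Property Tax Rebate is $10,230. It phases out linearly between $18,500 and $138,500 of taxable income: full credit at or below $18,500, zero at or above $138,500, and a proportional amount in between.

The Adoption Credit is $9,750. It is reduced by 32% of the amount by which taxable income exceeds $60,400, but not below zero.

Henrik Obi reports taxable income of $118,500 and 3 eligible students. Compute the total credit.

Tuition Credit: base = 3 × $1,856 = $5,568. income exceeds $23,600 by $94,900, which is 190 full-or-partial $500 increments; reduction = 190 × $25 = $4,750, leaving $818.
Property Tax Rebate: $118,500 is $100,000 into a $120,000 phase-out range, leaving 20,000/120,000 of the credit: $10,230 × 20,000/120,000 = $1,705.
Adoption Credit: 32% of the $58,100 excess over $60,400 is $18,592 ≥ base, so the credit is $0.
Total: $818 + $1,705 + $0 = $2,523.

$2,523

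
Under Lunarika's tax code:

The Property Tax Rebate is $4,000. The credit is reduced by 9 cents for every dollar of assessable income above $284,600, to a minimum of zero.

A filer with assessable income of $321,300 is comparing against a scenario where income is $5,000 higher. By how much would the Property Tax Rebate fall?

$450

At $321,300 — 9% of the $36,700 excess over $284,600 is $3,303; credit = $4,000 − $3,303 = $697.
At $326,300 — 9% of the $41,700 excess over $284,600 is $3,753; credit = $4,000 − $3,753 = $247.
Lost: $697 − $247 = $450.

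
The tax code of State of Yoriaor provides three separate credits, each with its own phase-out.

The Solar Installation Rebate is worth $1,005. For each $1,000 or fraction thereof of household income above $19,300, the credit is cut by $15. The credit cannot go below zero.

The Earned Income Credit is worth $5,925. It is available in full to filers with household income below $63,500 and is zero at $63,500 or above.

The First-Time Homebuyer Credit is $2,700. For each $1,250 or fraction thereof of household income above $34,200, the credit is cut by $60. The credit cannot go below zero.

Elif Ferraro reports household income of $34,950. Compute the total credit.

Solar Installation Rebate: income exceeds $19,300 by $15,650, which is 16 full-or-partial $1,000 increments; reduction = 16 × $15 = $240, leaving $765.
Earned Income Credit: $34,950 is below the $63,500 cutoff, so the full $5,925 applies.
First-Time Homebuyer Credit: income exceeds $34,200 by $750, which is 1 full-or-partial $1,250 increment; reduction = 1 × $60 = $60, leaving $2,640.
Total: $765 + $5,925 + $2,640 = $9,330.

$9,330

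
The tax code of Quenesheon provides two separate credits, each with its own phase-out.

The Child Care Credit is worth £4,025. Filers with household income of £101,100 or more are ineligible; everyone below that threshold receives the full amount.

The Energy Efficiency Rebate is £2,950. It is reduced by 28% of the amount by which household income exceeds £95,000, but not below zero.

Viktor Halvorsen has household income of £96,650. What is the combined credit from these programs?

Child Care Credit: £96,650 is below the £101,100 cutoff, so the full £4,025 applies.
Energy Efficiency Rebate: 28% of the £1,650 excess over £95,000 is £462; credit = £2,950 − £462 = £2,488.
Total: £4,025 + £2,488 = £6,513.

£6,513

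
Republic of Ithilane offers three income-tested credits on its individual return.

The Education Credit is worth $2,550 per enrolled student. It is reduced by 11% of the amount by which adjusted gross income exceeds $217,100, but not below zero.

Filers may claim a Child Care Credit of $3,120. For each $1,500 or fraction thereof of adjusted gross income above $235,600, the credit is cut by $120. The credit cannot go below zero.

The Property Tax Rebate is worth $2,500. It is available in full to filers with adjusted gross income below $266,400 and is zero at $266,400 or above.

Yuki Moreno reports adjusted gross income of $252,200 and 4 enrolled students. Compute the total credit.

Education Credit: base = 4 × $2,550 = $10,200. 11% of the $35,100 excess over $217,100 is $3,861; credit = $10,200 − $3,861 = $6,339.
Child Care Credit: income exceeds $235,600 by $16,600, which is 12 full-or-partial $1,500 increments; reduction = 12 × $120 = $1,440, leaving $1,680.
Property Tax Rebate: $252,200 is below the $266,400 cutoff, so the full $2,500 applies.
Total: $6,339 + $1,680 + $2,500 = $10,519.

$10,519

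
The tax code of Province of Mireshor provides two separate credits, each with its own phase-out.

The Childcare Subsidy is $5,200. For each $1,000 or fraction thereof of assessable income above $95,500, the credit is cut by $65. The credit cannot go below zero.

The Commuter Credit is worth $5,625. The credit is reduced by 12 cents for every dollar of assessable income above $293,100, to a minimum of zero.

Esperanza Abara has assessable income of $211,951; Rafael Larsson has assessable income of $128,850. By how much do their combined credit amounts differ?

$2,990

Esperanza ($211,951): Childcare Subsidy: income exceeds $95,500 by $116,451 → 117 increments × $65 = $7,605 ≥ base, so the credit is $0. Commuter Credit: $211,951 is at or below the $293,100 threshold, so the full $5,625 applies. total $0 + $5,625 = $5,625
Rafael ($128,850): Childcare Subsidy: income exceeds $95,500 by $33,350, which is 34 full-or-partial $1,000 increments; reduction = 34 × $65 = $2,210, leaving $2,990. Commuter Credit: $128,850 is at or below the $293,100 threshold, so the full $5,625 applies. total $2,990 + $5,625 = $8,615
Difference: |$5,625 − $8,615| = $2,990.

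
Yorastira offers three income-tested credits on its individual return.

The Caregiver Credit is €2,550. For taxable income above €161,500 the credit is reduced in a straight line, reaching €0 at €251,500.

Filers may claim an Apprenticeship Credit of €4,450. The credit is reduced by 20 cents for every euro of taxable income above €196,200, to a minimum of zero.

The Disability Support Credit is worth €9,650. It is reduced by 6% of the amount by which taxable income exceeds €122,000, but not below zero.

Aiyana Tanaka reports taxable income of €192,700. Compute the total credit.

Caregiver Credit: €192,700 is €31,200 into a €90,000 phase-out range, leaving 58,800/90,000 of the credit: €2,550 × 58,800/90,000 = €1,666.
Apprenticeship Credit: €192,700 is at or below the €196,200 threshold, so the full €4,450 applies.
Disability Support Credit: 6% of the €70,700 excess over €122,000 is €4,242; credit = €9,650 − €4,242 = €5,408.
Total: €1,666 + €4,450 + €5,408 = €11,524.

€11,524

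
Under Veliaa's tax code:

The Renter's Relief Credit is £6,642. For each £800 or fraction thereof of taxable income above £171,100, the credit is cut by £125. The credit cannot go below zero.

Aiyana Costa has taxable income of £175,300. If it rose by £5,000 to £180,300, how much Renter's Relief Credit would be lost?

£750

At £175,300 — income exceeds £171,100 by £4,200, which is 6 full-or-partial £800 increments; reduction = 6 × £125 = £750, leaving £5,892.
At £180,300 — income exceeds £171,100 by £9,200, which is 12 full-or-partial £800 increments; reduction = 12 × £125 = £1,500, leaving £5,142.
Lost: £5,892 − £5,142 = £750.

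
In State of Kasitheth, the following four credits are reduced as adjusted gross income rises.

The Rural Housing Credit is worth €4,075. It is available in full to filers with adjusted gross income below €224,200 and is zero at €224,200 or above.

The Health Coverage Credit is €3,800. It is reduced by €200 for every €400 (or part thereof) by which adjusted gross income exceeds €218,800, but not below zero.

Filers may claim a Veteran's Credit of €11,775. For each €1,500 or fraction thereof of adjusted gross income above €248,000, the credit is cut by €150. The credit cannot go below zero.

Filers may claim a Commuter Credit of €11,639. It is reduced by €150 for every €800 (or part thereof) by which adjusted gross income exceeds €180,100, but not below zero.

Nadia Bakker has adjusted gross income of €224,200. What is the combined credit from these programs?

€16,014

Rural Housing Credit: €224,200 meets or exceeds the €224,200 cutoff, so the credit is €0.
Health Coverage Credit: income exceeds €218,800 by €5,400, which is 14 full-or-partial €400 increments; reduction = 14 × €200 = €2,800, leaving €1,000.
Veteran's Credit: €224,200 is at or below the €248,000 threshold, so the full €11,775 applies.
Commuter Credit: income exceeds €180,100 by €44,100, which is 56 full-or-partial €800 increments; reduction = 56 × €150 = €8,400, leaving €3,239.
Total: €0 + €1,000 + €11,775 + €3,239 = €16,014.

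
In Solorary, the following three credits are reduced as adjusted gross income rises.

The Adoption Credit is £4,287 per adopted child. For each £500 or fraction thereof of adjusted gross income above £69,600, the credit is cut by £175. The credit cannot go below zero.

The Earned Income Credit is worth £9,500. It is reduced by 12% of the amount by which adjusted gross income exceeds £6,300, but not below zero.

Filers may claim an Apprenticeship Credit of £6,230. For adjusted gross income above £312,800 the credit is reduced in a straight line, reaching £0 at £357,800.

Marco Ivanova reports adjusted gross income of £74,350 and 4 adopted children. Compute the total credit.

Adoption Credit: base = 4 × £4,287 = £17,148. income exceeds £69,600 by £4,750, which is 10 full-or-partial £500 increments; reduction = 10 × £175 = £1,750, leaving £15,398.
Earned Income Credit: 12% of the £68,050 excess over £6,300 is £8,166; credit = £9,500 − £8,166 = £1,334.
Apprenticeship Credit: £74,350 is at or below the £312,800 threshold, so the full £6,230 applies.
Total: £15,398 + £1,334 + £6,230 = £22,962.

£22,962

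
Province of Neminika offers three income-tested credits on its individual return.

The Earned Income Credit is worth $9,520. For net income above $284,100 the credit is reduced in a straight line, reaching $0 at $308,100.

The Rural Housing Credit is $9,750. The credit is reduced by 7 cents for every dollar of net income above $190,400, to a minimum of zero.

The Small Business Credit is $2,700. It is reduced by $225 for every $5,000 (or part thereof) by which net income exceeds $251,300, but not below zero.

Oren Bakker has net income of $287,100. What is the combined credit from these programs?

Earned Income Credit: $287,100 is $3,000 into a $24,000 phase-out range, leaving 21,000/24,000 of the credit: $9,520 × 21,000/24,000 = $8,330.
Rural Housing Credit: 7% of the $96,700 excess over $190,400 is $6,769; credit = $9,750 − $6,769 = $2,981.
Small Business Credit: income exceeds $251,300 by $35,800, which is 8 full-or-partial $5,000 increments; reduction = 8 × $225 = $1,800, leaving $900.
Total: $8,330 + $2,981 + $900 = $12,211.

$12,211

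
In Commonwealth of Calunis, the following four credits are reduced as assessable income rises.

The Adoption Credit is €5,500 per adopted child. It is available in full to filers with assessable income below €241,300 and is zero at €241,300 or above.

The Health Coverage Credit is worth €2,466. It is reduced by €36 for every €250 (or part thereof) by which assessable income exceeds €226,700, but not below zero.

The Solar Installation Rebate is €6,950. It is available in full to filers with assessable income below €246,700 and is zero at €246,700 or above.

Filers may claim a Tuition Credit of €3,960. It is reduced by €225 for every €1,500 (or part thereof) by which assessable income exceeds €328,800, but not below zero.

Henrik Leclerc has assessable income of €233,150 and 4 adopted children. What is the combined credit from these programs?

€34,440

Adoption Credit: base = 4 × €5,500 = €22,000. €233,150 is below the €241,300 cutoff, so the full €22,000 applies.
Health Coverage Credit: income exceeds €226,700 by €6,450, which is 26 full-or-partial €250 increments; reduction = 26 × €36 = €936, leaving €1,530.
Solar Installation Rebate: €233,150 is below the €246,700 cutoff, so the full €6,950 applies.
Tuition Credit: €233,150 is at or below the €328,800 threshold, so the full €3,960 applies.
Total: €22,000 + €1,530 + €6,950 + €3,960 = €34,440.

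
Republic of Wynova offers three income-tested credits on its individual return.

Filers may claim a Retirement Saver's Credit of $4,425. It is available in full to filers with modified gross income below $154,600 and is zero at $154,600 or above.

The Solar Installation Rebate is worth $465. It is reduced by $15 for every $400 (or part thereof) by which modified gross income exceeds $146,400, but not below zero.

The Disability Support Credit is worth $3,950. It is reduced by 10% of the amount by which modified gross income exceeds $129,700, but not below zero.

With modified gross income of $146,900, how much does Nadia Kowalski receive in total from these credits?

$7,090

Retirement Saver's Credit: $146,900 is below the $154,600 cutoff, so the full $4,425 applies.
Solar Installation Rebate: income exceeds $146,400 by $500, which is 2 full-or-partial $400 increments; reduction = 2 × $15 = $30, leaving $435.
Disability Support Credit: 10% of the $17,200 excess over $129,700 is $1,720; credit = $3,950 − $1,720 = $2,230.
Total: $4,425 + $435 + $2,230 = $7,090.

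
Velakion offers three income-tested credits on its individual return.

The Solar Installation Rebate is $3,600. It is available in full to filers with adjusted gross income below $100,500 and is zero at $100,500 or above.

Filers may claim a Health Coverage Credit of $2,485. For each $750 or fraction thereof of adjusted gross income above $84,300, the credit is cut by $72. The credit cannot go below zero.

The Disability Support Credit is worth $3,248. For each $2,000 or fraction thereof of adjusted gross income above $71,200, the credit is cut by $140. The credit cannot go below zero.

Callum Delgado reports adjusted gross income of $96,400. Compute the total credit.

$6,289

Solar Installation Rebate: $96,400 is below the $100,500 cutoff, so the full $3,600 applies.
Health Coverage Credit: income exceeds $84,300 by $12,100, which is 17 full-or-partial $750 increments; reduction = 17 × $72 = $1,224, leaving $1,261.
Disability Support Credit: income exceeds $71,200 by $25,200, which is 13 full-or-partial $2,000 increments; reduction = 13 × $140 = $1,820, leaving $1,428.
Total: $3,600 + $1,261 + $1,428 = $6,289.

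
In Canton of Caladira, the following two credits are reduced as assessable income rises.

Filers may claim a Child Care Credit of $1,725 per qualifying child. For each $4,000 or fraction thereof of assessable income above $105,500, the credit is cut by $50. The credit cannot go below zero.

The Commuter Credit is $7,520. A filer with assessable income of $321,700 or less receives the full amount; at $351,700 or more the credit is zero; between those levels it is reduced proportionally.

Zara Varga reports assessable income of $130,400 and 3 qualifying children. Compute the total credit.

$12,345

Child Care Credit: base = 3 × $1,725 = $5,175. income exceeds $105,500 by $24,900, which is 7 full-or-partial $4,000 increments; reduction = 7 × $50 = $350, leaving $4,825.
Commuter Credit: $130,400 is at or below the $321,700 threshold, so the full $7,520 applies.
Total: $4,825 + $7,520 = $12,345.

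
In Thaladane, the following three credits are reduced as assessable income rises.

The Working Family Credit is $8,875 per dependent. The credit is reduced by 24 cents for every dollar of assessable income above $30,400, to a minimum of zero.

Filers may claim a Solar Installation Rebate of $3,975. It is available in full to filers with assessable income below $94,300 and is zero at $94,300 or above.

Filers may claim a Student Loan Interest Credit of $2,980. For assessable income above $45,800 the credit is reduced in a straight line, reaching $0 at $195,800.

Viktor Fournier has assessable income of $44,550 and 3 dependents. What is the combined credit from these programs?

Working Family Credit: base = 3 × $8,875 = $26,625. 24% of the $14,150 excess over $30,400 is $3,396; credit = $26,625 − $3,396 = $23,229.
Solar Installation Rebate: $44,550 is below the $94,300 cutoff, so the full $3,975 applies.
Student Loan Interest Credit: $44,550 is at or below the $45,800 threshold, so the full $2,980 applies.
Total: $23,229 + $3,975 + $2,980 = $30,184.

$30,184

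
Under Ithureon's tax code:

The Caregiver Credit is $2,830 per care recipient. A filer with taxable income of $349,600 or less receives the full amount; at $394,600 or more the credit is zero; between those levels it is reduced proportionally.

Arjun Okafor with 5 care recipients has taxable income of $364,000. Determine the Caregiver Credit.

Caregiver Credit: base = 5 × $2,830 = $14,150. $364,000 is $14,400 into a $45,000 phase-out range, leaving 30,600/45,000 of the credit: $14,150 × 30,600/45,000 = $9,622.

$9,622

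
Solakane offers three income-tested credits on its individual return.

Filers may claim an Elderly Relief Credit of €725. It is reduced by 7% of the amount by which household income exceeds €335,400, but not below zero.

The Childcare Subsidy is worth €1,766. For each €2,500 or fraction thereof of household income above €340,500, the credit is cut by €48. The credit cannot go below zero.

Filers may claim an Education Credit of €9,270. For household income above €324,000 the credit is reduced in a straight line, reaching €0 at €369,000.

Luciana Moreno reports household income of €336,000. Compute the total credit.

€9,247

Elderly Relief Credit: 7% of the €600 excess over €335,400 is €42; credit = €725 − €42 = €683.
Childcare Subsidy: €336,000 is at or below the €340,500 threshold, so the full €1,766 applies.
Education Credit: €336,000 is €12,000 into a €45,000 phase-out range, leaving 33,000/45,000 of the credit: €9,270 × 33,000/45,000 = €6,798.
Total: €683 + €1,766 + €6,798 = €9,247.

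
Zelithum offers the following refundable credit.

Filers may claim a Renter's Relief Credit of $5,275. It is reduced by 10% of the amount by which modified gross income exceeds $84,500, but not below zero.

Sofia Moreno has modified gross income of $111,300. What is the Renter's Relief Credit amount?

$2,595

Renter's Relief Credit: 10% of the $26,800 excess over $84,500 is $2,680; credit = $5,275 − $2,680 = $2,595.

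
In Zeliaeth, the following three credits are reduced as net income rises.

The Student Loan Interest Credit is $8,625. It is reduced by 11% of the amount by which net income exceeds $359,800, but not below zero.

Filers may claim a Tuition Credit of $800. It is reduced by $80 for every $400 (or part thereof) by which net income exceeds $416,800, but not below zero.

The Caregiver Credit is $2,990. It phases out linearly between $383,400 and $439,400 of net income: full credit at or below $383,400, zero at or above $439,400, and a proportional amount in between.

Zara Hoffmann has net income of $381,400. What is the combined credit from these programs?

Student Loan Interest Credit: 11% of the $21,600 excess over $359,800 is $2,376; credit = $8,625 − $2,376 = $6,249.
Tuition Credit: $381,400 is at or below the $416,800 threshold, so the full $800 applies.
Caregiver Credit: $381,400 is at or below the $383,400 threshold, so the full $2,990 applies.
Total: $6,249 + $800 + $2,990 = $10,039.

$10,039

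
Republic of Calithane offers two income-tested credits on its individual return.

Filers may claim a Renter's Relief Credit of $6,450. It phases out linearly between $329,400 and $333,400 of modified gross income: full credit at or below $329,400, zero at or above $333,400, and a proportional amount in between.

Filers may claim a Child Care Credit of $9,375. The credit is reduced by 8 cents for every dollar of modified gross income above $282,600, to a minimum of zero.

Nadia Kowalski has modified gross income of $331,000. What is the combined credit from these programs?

Renter's Relief Credit: $331,000 is $1,600 into a $4,000 phase-out range, leaving 2,400/4,000 of the credit: $6,450 × 2,400/4,000 = $3,870.
Child Care Credit: 8% of the $48,400 excess over $282,600 is $3,872; credit = $9,375 − $3,872 = $5,503.
Total: $3,870 + $5,503 = $9,373.

$9,373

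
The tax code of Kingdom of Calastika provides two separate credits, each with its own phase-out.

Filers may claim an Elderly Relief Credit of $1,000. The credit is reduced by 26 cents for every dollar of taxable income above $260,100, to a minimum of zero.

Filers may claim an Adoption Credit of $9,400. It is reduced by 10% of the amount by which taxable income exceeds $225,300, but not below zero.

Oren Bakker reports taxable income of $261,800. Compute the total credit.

Elderly Relief Credit: 26% of the $1,700 excess over $260,100 is $442; credit = $1,000 − $442 = $558.
Adoption Credit: 10% of the $36,500 excess over $225,300 is $3,650; credit = $9,400 − $3,650 = $5,750.
Total: $558 + $5,750 = $6,308.

$6,308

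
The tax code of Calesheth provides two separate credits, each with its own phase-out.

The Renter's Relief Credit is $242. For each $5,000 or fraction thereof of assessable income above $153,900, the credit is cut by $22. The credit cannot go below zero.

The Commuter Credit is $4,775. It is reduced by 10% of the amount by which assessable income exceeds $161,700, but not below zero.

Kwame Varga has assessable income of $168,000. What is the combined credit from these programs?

$4,321

Renter's Relief Credit: income exceeds $153,900 by $14,100, which is 3 full-or-partial $5,000 increments; reduction = 3 × $22 = $66, leaving $176.
Commuter Credit: 10% of the $6,300 excess over $161,700 is $630; credit = $4,775 − $630 = $4,145.
Total: $176 + $4,145 = $4,321.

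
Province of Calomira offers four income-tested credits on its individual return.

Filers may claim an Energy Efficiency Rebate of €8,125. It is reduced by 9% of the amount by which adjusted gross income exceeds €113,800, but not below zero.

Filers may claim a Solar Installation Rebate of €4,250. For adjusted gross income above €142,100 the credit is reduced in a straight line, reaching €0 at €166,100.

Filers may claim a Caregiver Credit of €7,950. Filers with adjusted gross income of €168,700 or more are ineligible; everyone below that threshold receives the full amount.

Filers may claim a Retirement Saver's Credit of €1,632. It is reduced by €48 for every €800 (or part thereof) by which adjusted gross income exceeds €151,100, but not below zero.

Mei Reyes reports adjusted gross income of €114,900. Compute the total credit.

Energy Efficiency Rebate: 9% of the €1,100 excess over €113,800 is €99; credit = €8,125 − €99 = €8,026.
Solar Installation Rebate: €114,900 is at or below the €142,100 threshold, so the full €4,250 applies.
Caregiver Credit: €114,900 is below the €168,700 cutoff, so the full €7,950 applies.
Retirement Saver's Credit: €114,900 is at or below the €151,100 threshold, so the full €1,632 applies.
Total: €8,026 + €4,250 + €7,950 + €1,632 = €21,858.

€21,858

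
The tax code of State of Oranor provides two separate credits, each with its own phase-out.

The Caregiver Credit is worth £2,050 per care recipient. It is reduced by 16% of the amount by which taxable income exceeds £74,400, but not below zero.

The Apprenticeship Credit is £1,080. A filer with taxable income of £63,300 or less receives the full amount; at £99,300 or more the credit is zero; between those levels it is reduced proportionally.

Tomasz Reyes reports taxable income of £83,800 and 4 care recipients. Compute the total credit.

Caregiver Credit: base = 4 × £2,050 = £8,200. 16% of the £9,400 excess over £74,400 is £1,504; credit = £8,200 − £1,504 = £6,696.
Apprenticeship Credit: £83,800 is £20,500 into a £36,000 phase-out range, leaving 15,500/36,000 of the credit: £1,080 × 15,500/36,000 = £465.
Total: £6,696 + £465 = £7,161.

£7,161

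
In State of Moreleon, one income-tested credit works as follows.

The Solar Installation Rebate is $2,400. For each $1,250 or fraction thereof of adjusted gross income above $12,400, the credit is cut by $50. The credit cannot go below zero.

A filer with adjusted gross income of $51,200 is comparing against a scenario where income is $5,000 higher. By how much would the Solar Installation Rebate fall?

At $51,200 — income exceeds $12,400 by $38,800, which is 32 full-or-partial $1,250 increments; reduction = 32 × $50 = $1,600, leaving $800.
At $56,200 — income exceeds $12,400 by $43,800, which is 36 full-or-partial $1,250 increments; reduction = 36 × $50 = $1,800, leaving $600.
Lost: $800 − $600 = $200.

$200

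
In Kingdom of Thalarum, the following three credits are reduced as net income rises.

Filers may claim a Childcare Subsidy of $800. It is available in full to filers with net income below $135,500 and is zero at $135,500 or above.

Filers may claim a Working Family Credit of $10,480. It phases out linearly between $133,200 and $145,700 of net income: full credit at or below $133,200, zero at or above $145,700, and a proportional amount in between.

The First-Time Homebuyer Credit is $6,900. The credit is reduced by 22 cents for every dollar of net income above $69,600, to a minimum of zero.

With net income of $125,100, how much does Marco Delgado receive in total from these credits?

Childcare Subsidy: $125,100 is below the $135,500 cutoff, so the full $800 applies.
Working Family Credit: $125,100 is at or below the $133,200 threshold, so the full $10,480 applies.
First-Time Homebuyer Credit: 22% of the $55,500 excess over $69,600 is $12,210 ≥ base, so the credit is $0.
Total: $800 + $10,480 + $0 = $11,280.

$11,280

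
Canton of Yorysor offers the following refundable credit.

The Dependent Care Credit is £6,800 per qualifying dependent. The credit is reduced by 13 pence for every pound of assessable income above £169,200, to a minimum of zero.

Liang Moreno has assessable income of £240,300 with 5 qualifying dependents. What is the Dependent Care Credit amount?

£24,757

Dependent Care Credit: base = 5 × £6,800 = £34,000. 13% of the £71,100 excess over £169,200 is £9,243; credit = £34,000 − £9,243 = £24,757.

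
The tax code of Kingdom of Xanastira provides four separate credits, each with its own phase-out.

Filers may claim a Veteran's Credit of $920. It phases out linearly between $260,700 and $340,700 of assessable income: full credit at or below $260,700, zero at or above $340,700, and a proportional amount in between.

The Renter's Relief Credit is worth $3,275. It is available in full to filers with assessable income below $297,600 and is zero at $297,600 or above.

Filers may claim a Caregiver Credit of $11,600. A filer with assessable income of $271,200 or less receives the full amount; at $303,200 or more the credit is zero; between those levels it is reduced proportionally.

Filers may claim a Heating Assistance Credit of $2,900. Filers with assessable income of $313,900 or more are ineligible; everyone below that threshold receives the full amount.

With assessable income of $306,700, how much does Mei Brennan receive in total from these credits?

Veteran's Credit: $306,700 is $46,000 into a $80,000 phase-out range, leaving 34,000/80,000 of the credit: $920 × 34,000/80,000 = $391.
Renter's Relief Credit: $306,700 meets or exceeds the $297,600 cutoff, so the credit is $0.
Caregiver Credit: $306,700 is at or above $303,200, so the credit is $0.
Heating Assistance Credit: $306,700 is below the $313,900 cutoff, so the full $2,900 applies.
Total: $391 + $0 + $0 + $2,900 = $3,291.

$3,291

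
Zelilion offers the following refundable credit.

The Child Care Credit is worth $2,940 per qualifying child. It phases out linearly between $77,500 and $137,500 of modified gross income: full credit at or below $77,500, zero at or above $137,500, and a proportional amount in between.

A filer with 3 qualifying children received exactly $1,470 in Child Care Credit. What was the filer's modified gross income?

$127,500

Full credit = 3 × $2,940 = $8,820.
$1,470 is 1,470/8,820 of the full $8,820, so 7,350/8,820 of the $60,000 range has been used: income = $77,500 + $60,000 × 7,350/8,820 = $127,500.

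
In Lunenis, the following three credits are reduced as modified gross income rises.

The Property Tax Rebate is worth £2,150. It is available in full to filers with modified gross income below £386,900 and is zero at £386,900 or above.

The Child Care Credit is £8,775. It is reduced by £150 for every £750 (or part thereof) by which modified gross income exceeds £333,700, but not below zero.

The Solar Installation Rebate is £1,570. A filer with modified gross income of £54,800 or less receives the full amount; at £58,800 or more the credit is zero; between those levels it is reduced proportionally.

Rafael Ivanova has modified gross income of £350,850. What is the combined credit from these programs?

£7,475

Property Tax Rebate: £350,850 is below the £386,900 cutoff, so the full £2,150 applies.
Child Care Credit: income exceeds £333,700 by £17,150, which is 23 full-or-partial £750 increments; reduction = 23 × £150 = £3,450, leaving £5,325.
Solar Installation Rebate: £350,850 is at or above £58,800, so the credit is £0.
Total: £2,150 + £5,325 + £0 = £7,475.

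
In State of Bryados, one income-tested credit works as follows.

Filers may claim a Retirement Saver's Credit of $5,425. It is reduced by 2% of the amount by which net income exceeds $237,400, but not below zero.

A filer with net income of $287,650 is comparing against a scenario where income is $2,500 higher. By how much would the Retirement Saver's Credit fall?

At $287,650 — 2% of the $50,250 excess over $237,400 is $1,005; credit = $5,425 − $1,005 = $4,420.
At $290,150 — 2% of the $52,750 excess over $237,400 is $1,055; credit = $5,425 − $1,055 = $4,370.
Lost: $4,420 − $4,370 = $50.

$50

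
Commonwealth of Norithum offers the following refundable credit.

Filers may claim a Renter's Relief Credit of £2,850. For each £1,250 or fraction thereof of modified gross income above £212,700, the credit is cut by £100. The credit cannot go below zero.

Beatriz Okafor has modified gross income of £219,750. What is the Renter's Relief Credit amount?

£2,250

Renter's Relief Credit: income exceeds £212,700 by £7,050, which is 6 full-or-partial £1,250 increments; reduction = 6 × £100 = £600, leaving £2,250.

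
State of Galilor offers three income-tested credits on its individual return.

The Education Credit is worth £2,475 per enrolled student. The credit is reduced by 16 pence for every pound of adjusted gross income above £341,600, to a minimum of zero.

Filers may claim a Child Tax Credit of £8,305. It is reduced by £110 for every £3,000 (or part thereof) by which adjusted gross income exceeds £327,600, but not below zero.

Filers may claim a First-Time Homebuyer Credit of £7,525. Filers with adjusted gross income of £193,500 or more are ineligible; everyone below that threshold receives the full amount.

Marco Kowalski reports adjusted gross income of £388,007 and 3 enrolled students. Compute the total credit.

Education Credit: base = 3 × £2,475 = £7,425. 16% of the £46,407 excess over £341,600 is £7,425.12 ≥ base, so the credit is £0.
Child Tax Credit: income exceeds £327,600 by £60,407, which is 21 full-or-partial £3,000 increments; reduction = 21 × £110 = £2,310, leaving £5,995.
First-Time Homebuyer Credit: £388,007 meets or exceeds the £193,500 cutoff, so the credit is £0.
Total: £0 + £5,995 + £0 = £5,995.

£5,995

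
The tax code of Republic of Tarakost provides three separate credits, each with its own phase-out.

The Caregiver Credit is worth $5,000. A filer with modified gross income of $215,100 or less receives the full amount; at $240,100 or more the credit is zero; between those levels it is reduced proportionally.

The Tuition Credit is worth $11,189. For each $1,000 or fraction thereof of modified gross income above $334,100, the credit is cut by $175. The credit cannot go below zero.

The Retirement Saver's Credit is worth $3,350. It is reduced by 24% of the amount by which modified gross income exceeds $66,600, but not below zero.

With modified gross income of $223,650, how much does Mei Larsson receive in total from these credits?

$14,479

Caregiver Credit: $223,650 is $8,550 into a $25,000 phase-out range, leaving 16,450/25,000 of the credit: $5,000 × 16,450/25,000 = $3,290.
Tuition Credit: $223,650 is at or below the $334,100 threshold, so the full $11,189 applies.
Retirement Saver's Credit: 24% of the $157,050 excess over $66,600 is $37,692 ≥ base, so the credit is $0.
Total: $3,290 + $11,189 + $0 = $14,479.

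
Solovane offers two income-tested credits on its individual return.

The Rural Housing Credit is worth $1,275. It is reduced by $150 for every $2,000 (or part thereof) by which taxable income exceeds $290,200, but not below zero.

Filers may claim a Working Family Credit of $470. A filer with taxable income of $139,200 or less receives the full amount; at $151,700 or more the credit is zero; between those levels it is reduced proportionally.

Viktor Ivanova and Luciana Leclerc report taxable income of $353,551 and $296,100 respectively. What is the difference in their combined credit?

$825

Viktor ($353,551): Rural Housing Credit: income exceeds $290,200 by $63,351 → 32 increments × $150 = $4,800 ≥ base, so the credit is $0. Working Family Credit: $353,551 is at or above $151,700, so the credit is $0. total $0 + $0 = $0
Luciana ($296,100): Rural Housing Credit: income exceeds $290,200 by $5,900, which is 3 full-or-partial $2,000 increments; reduction = 3 × $150 = $450, leaving $825. Working Family Credit: $296,100 is at or above $151,700, so the credit is $0. total $825 + $0 = $825
Difference: |$0 − $825| = $825.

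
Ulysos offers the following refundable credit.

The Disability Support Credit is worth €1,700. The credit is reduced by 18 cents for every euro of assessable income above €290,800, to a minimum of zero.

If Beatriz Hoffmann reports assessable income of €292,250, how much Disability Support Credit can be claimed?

Disability Support Credit: 18% of the €1,450 excess over €290,800 is €261; credit = €1,700 − €261 = €1,439.

€1,439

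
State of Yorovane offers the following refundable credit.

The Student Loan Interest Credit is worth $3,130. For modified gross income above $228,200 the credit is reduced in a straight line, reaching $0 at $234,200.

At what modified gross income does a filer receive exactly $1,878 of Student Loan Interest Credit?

$1,878 is 1,878/3,130 of the full $3,130, so 1,252/3,130 of the $6,000 range has been used: income = $228,200 + $6,000 × 1,252/3,130 = $230,600.

$230,600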